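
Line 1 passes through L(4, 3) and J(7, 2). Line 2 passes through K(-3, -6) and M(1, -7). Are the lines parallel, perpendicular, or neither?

Slope of line 1: m1 = (2 - 3)/(7 - 4) = -1/3 = -1/3
Slope of line 2: m2 = (-7 - -6)/(1 - -3) = -1/4 = -1/4
m1 != m2 (-1/3 != -1/4), so not parallel.
m1 * m2 = (-1/3) * (-1/4) = 1/12 != -1, so not perpendicular.
The lines are neither parallel nor perpendicular.

Neither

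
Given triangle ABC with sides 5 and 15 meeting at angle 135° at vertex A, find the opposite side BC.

When two sides and the included angle are known, the law of cosines gives the third side.
c^2 = a^2 + b^2 - 2ab cos(C) generalizes the Pythagorean theorem to non-right triangles.
Here: BC^2 = 25 + 225 - 150*(-sqrt(2)/2) = 75*sqrt(2) + 250
BC = 5*sqrt(3*sqrt(2) + 10)

5*sqrt(3*sqrt(2) + 10)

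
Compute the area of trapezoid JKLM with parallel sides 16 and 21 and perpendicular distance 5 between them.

A trapezoid's area equals the midsegment times the height.
The midsegment is (16 + 21) / 2 = 37/2.
Area = 37/2 * 5 = 185/2.

185/2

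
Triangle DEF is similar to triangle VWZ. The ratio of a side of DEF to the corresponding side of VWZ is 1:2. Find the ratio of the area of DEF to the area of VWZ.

Area ratio = (side ratio)^2 = (1/2)^2 = 1:4.

1:4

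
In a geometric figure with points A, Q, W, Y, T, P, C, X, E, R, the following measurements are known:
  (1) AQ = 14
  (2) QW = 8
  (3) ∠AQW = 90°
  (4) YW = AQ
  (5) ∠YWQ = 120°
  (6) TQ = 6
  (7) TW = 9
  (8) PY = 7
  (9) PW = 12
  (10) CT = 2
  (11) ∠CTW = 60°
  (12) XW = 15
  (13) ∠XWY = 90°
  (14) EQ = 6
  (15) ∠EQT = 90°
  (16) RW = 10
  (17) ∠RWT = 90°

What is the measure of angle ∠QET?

Step 1: By the law of cosines on triangle EQT: ET² = 6² + 6² − 2·6·6·cos(90°) = 72, so ET = 6·√2.
Step 2: By the inverse law of cosines on triangle QET: cos(∠QET) = (6² + (6·√2)² − 6²) / (2·6·6·√2) = 72/101.82 = 0.7071, so ∠QET = 45°.

Therefore, the measure of angle ∠QET = 45°.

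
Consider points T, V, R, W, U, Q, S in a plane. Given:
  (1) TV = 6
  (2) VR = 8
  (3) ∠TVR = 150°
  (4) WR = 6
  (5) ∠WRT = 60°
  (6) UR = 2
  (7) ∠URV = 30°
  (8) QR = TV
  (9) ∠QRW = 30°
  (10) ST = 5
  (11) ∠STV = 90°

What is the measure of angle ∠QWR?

From the given relations: QR = TV = 6.
Step 1: By the law of cosines on triangle WRQ: WQ² = 6² + 6² − 2·6·6·cos(30°) = 9.65, so WQ ≈ 3.11.
Step 2: By the inverse law of cosines on triangle QWR: cos(∠QWR) = (3.11² + 6² − 6²) / (2·3.11·6) = 9.65/37.27 = 0.2588, so ∠QWR = 75°.

Therefore, the measure of angle ∠QWR = 75°.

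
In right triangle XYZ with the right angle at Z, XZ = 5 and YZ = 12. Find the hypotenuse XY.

In a right triangle, the square of the hypotenuse equals the sum of the squares of the two legs.
The legs are 5 and 12, so the hypotenuse = sqrt(25 + 144) = sqrt(169) = 13.

13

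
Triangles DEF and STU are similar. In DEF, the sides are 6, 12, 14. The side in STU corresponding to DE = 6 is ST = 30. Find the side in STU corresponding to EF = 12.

Since the triangles are similar, the ratio of corresponding sides is constant.
Scale factor k = ST / DE = 30 / 6 = 5
TU = k * EF = 5 * 12 = 60

60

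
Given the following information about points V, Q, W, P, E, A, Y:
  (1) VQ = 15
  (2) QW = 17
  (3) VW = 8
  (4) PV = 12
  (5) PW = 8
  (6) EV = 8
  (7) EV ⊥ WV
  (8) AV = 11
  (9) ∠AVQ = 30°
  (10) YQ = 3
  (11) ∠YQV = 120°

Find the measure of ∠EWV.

Step 1: By the law of cosines on triangle WVE: WE² = 8² + 8² − 2·8·8·cos(90°) = 128, so WE = 8·√2.
Step 2: By the inverse law of cosines on triangle EWV: cos(∠EWV) = ((8·√2)² + 8² − 8²) / (2·8·√2·8) = 128/181.02 = 0.7071, so ∠EWV = 45°.

Therefore, the measure of angle ∠EWV = 45°.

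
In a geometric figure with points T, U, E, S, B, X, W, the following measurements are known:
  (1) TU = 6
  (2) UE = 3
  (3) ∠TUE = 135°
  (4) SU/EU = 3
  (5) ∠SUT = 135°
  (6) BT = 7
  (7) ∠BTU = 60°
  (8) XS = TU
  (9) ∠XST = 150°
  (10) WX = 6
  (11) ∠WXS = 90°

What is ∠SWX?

From the given relations: XS = TU = 6.
Step 1: By the law of cosines on triangle WXS: WS² = 6² + 6² − 2·6·6·cos(90°) = 72, so WS = 6·√2.
Step 2: By the inverse law of cosines on triangle SWX: cos(∠SWX) = ((6·√2)² + 6² − 6²) / (2·6·√2·6) = 72/101.82 = 0.7071, so ∠SWX = 45°.

Therefore, the measure of angle ∠SWX = 45°.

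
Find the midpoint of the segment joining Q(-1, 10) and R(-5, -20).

The midpoint is the point halfway along the segment.
Move half the horizontal distance: -1 + (-5 - -1)/2 = -1 + -4/2 = -3
Move half the vertical distance: 10 + (-20 - 10)/2 = 10 + -30/2 = -5
Midpoint = (-3, -5)

(-3, -5)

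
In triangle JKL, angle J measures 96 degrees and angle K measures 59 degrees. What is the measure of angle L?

Let angle L = x. Then 96 + 59 + x = 180.
x = 180 - 155 = 25 degrees.

25 degrees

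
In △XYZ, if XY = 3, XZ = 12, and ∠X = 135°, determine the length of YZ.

Law of cosines: YZ^2 = 3^2 + 12^2 - 2(3)(12)cos(135°) = 36*sqrt(2) + 153, so YZ = 3*sqrt(4*sqrt(2) + 17).

3*sqrt(4*sqrt(2) + 17)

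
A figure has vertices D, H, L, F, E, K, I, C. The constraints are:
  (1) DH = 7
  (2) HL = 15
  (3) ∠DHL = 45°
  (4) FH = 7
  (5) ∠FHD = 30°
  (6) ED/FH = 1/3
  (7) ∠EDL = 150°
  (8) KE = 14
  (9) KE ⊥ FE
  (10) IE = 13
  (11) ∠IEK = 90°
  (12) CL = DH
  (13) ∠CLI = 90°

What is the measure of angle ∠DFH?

Step 1: By the law of cosines on triangle FHD: FD² = 7² + 7² − 2·7·7·cos(30°) = 13.13, so FD ≈ 3.62.
Step 2: By the inverse law of cosines on triangle DFH: cos(∠DFH) = (3.62² + 7² − 7²) / (2·3.62·7) = 13.13/50.73 = 0.2588, so ∠DFH = 75°.

Therefore, the measure of angle ∠DFH = 75°.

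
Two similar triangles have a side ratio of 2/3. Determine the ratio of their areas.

Area ratio = (side ratio)^2 = (2/3)^2 = 4:9.

4:9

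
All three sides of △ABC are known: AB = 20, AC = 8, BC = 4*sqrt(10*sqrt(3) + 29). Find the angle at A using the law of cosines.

By the inverse law of cosines: cos(A) = (AB² + AC² - BC²) / (2 × AB × AC)
cos(A) = (20² + 8² - (4*sqrt(10*sqrt(3) + 29))²) / (2 × 20 × 8)
cos(A) = (400 + 64 - (160*sqrt(3) + 464)) / 320
cos(A) = -sqrt(3)/2
A = arccos(-sqrt(3)/2) = 150°

150°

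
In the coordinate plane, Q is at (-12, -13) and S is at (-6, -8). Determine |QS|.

The horizontal distance is |-6 - -12| = 6 and the vertical distance is |-8 - -13| = 5.
By the Pythagorean theorem, d = sqrt(6^2 + 5^2) = sqrt(61).

sqrt(61)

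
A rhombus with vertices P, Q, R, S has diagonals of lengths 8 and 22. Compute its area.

Area of a rhombus = (d1 * d2) / 2
Area = (8 * 22) / 2
Area = 176 / 2
Area = 88

88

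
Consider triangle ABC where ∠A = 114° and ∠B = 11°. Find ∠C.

The interior angles sum to 180°: angle C = 180 - 114 - 11 = 55°.
The triangle is obtuse (angles 114°, 11°, 55°).

55 degrees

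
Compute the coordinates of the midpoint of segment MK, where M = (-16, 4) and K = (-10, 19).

The midpoint is the point halfway along the segment.
Move half the horizontal distance: -16 + (-10 - -16)/2 = -16 + 6/2 = -13
Move half the vertical distance: 4 + (19 - 4)/2 = 4 + 15/2 = 23/2
Midpoint = (-13, 23/2)

(-13, 23/2)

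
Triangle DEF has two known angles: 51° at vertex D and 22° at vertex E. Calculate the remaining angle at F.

The interior angles sum to 180°: angle F = 180 - 51 - 22 = 107°.
The triangle is obtuse (angles 51°, 22°, 107°).

107 degrees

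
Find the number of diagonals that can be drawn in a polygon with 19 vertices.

Each of the 19 vertices connects to 16 non-adjacent vertices via diagonals.
Total connections = 19 × 16 = 304, but each diagonal is counted twice.
Number of diagonals = 304 / 2 = 152.

152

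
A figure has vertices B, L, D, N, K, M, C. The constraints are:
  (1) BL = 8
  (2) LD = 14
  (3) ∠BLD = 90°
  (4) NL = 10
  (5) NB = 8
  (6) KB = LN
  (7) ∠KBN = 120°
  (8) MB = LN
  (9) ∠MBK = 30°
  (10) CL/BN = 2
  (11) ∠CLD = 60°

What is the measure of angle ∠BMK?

From the given relations: MB = LN = 10; KB = LN = 10.
Step 1: By the law of cosines on triangle MBK: MK² = 10² + 10² − 2·10·10·cos(30°) = 26.79, so MK ≈ 5.18.
Step 2: By the inverse law of cosines on triangle BMK: cos(∠BMK) = (10² + 5.18² − 10²) / (2·10·5.18) = 26.79/103.53 = 0.2588, so ∠BMK = 75°.

Therefore, the measure of angle ∠BMK = 75°.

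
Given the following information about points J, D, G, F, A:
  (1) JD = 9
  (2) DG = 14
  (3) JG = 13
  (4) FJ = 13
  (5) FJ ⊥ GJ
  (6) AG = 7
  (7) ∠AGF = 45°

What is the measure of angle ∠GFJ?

Step 1: By the law of cosines on triangle FJG: FG² = 13² + 13² − 2·13·13·cos(90°) = 338, so FG = 13·√2.
Step 2: By the inverse law of cosines on triangle GFJ: cos(∠GFJ) = ((13·√2)² + 13² − 13²) / (2·13·√2·13) = 338/478 = 0.7071, so ∠GFJ = 45°.

Therefore, the measure of angle ∠GFJ = 45°.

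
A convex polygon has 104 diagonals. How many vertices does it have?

Using d = n(n - 3)/2, we solve 104 = n(n - 3)/2.
So n(n - 3) = 208.
Testing n = 16: 16 * 13 = 208 = 208. Correct.
The polygon has 16 sides.

16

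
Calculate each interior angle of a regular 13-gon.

Each interior angle of a regular n-gon is (n - 2) * 180 / n.
For n = 13: (13 - 2) * 180 / 13 = 1980/13 = 1980/13 degrees.

1980/13 degrees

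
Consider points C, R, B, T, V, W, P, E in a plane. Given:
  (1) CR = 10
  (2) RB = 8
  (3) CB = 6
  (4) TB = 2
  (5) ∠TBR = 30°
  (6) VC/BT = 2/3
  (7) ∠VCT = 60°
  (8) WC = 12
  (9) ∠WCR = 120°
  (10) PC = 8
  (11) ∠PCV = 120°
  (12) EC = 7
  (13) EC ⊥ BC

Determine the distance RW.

Step 1: By the law of cosines on triangle RCW: RW² = 10² + 12² − 2·10·12·cos(120°) = 364, so RW = 2·√91.

Therefore, the length of RW = 2·√91.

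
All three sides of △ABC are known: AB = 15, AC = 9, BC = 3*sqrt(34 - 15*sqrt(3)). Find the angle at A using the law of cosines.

When all three sides of a triangle are known, the law of cosines can be rearranged to find any angle.
cos(C) = (a² + b² - c²) / (2ab) gives cos(A) = sqrt(3)/2.
Taking the inverse cosine: A = 30°.

30°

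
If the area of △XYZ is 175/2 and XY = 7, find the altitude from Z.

height = 2 * 175/2 / 7 = 25

25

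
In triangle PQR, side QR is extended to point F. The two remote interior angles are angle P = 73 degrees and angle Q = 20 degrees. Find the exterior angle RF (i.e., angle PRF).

By the exterior angle theorem, an exterior angle of a triangle equals the sum of the two remote interior angles.
Exterior angle = angle P + angle Q
Exterior angle = 73 + 20 = 93 degrees

93 degrees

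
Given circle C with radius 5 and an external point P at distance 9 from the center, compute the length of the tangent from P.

tangent = √(d² - r²) = √(9² - 5²) = √(81 - 25) = √56 = 2*sqrt(14)

2*sqrt(14)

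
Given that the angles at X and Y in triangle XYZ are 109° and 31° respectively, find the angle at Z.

angle Z = 180 - 109 - 31 = 40 degrees.

40 degrees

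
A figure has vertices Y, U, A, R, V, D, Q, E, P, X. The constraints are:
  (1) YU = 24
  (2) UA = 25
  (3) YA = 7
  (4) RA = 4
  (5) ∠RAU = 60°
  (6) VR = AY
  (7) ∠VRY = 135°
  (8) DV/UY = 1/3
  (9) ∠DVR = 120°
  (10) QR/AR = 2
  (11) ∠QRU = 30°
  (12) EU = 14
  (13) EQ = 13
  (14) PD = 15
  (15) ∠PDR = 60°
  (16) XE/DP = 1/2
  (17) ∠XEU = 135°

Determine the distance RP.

From the given relations: DV = 1/3·UY = 1/3·24 = 8; VR = AY = 7.
Step 1: By the law of cosines on triangle DVR: DR² = 8² + 7² − 2·8·7·cos(120°) = 169, so DR = 13.
Step 2: By the law of cosines on triangle RDP: RP² = 13² + 15² − 2·13·15·cos(60°) = 199, so RP = √199.

Therefore, the length of RP = √199.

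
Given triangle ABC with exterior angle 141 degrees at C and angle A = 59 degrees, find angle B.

angle B = 141 - 59 = 82 degrees (exterior angle theorem).

82 degrees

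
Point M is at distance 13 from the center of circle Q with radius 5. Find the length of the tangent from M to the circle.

tangent = √(d² - r²) = √(13² - 5²) = √(169 - 25) = √144 = 12

12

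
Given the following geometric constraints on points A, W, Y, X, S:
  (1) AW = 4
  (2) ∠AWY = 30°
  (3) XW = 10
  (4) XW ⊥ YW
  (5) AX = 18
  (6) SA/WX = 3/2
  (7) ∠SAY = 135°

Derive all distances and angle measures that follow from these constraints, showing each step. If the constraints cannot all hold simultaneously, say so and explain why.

These constraints are not satisfiable: by the triangle inequality in triangle WAX, (1) AW = 4 and (3) XW = 10 force AX ≤ 4 + 10 = 14, but (5) says AX = 18. No planar figure meets all of them, so nothing further can be derived.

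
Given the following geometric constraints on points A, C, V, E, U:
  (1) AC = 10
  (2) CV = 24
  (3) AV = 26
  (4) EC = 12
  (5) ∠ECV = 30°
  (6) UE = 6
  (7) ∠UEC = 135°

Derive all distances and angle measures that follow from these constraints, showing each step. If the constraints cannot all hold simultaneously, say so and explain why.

The constraints are consistent.

Step 1: From CE = 12, EU = 6, and ∠CEU = 135°, by the law of cosines:
  CU² = CE² + EU² - 2·CE·EU·cos(135°) = 144 + 36 + 101.8 = 281.8
  CU ≈ 16.79

Step 2: From VC = 24, CE = 12, and ∠VCE = 30°, by the law of cosines:
  VE² = VC² + CE² - 2·VC·CE·cos(30°) = 576 + 144 - 498.8 = 221.2
  VE ≈ 14.87

Step 3: From AC = 10, AV = 26, CV = 24, by the inverse law of cosines:
  cos(∠CAV) = (AC² + AV² - CV²) / (2·AC·AV)
  ∠CAV = 67.38°

Step 4: From CA = 10, CV = 24, AV = 26, by the inverse law of cosines:
  cos(∠ACV) = (CA² + CV² - AV²) / (2·CA·CV)
  ∠ACV = 90°

Step 5: From VA = 26, VC = 24, AC = 10, by the inverse law of cosines:
  cos(∠AVC) = (VA² + VC² - AC²) / (2·VA·VC)
  ∠AVC = 22.62°

Step 6: From CE = 12, CU = 16.79, EU = 6, by the inverse law of cosines:
  cos(∠ECU) = (CE² + CU² - EU²) / (2·CE·CU)
  ∠ECU = 14.64°

Step 7: From VC = 24, VE = 14.87, CE = 12, by the inverse law of cosines:
  cos(∠CVE) = (VC² + VE² - CE²) / (2·VC·VE)
  ∠CVE = 23.79°

Step 8: From EC = 12, EV = 14.87, CV = 24, by the inverse law of cosines:
  cos(∠CEV) = (EC² + EV² - CV²) / (2·EC·EV)
  ∠CEV = 126.21°

Step 9: From UC = 16.79, UE = 6, CE = 12, by the inverse law of cosines:
  cos(∠CUE) = (UC² + UE² - CE²) / (2·UC·UE)
  ∠CUE = 30.36°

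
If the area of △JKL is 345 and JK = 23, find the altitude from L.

Rearranging the area formula Area = (1/2) * base * height:
height = 2 * Area / base = 2 * 345 / 23 = 30.

30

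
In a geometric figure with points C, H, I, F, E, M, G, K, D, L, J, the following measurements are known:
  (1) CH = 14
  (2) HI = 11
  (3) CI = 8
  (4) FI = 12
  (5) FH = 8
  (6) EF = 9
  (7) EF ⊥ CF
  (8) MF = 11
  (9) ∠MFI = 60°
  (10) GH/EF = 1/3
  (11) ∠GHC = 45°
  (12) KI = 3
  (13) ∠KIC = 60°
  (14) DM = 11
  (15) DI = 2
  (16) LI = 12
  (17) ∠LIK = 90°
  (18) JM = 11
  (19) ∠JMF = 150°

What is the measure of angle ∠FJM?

Step 1: By the law of cosines on triangle JMF: JF² = 11² + 11² − 2·11·11·cos(150°) = 451.58, so JF ≈ 21.25.
Step 2: By the inverse law of cosines on triangle FJM: cos(∠FJM) = (21.25² + 11² − 11²) / (2·21.25·11) = 451.58/467.51 = 0.9659, so ∠FJM = 15°.

Therefore, the measure of angle ∠FJM = 15°.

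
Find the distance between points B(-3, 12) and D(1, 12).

d = sqrt((4)^2 + (0)^2) = sqrt(16) = 4

4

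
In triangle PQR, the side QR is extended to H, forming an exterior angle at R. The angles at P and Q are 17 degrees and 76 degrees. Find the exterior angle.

Exterior angle = 17 + 76 = 93 degrees (exterior angle theorem).

93 degrees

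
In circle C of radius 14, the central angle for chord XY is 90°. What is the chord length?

Chord length = 2r sin(θ/2)
= 2 × 14 × sin(90°/2)
= 2 × 14 × sin(45°)
= 14*sqrt(2)

14*sqrt(2)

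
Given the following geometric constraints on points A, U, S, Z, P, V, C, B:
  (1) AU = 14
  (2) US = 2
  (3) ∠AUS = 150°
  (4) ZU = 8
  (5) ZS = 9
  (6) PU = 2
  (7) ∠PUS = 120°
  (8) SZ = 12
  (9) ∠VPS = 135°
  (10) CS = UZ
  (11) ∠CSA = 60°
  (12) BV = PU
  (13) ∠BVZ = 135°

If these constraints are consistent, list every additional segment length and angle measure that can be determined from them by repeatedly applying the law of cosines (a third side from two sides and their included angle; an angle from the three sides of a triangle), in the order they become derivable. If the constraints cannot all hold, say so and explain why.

These constraints are not satisfiable: (5) ZS = 9 and (8) SZ = 12 assign two different lengths to the same segment. No planar figure meets all of them, so nothing further can be derived.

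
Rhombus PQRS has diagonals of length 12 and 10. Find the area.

Area of a rhombus = (d1 * d2) / 2
Area = (12 * 10) / 2
Area = 120 / 2
Area = 60

60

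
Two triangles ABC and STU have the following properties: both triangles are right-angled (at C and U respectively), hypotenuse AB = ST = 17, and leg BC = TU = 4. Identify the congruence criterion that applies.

The given information provides:
both triangles are right-angled (at C and U respectively), hypotenuse AB = ST = 17, and leg BC = TU = 4
This matches the HL congruence theorem.
The hypotenuse and one leg of two right triangles are equal (Hypotenuse-Leg).

HL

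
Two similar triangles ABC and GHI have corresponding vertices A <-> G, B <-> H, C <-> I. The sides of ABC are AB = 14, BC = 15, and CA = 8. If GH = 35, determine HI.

Similar triangles have proportional sides. Setting up the proportion:
GH / AB = HI / BC
35 / 14 = HI / 15
HI = 15 * 35 / 14 = 75/2.

75/2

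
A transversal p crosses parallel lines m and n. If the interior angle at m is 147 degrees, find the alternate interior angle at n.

Alternate interior angles formed by parallel lines and a transversal are equal.
The given angle is 147 degrees.
The alternate interior angle = 147 degrees.

147 degrees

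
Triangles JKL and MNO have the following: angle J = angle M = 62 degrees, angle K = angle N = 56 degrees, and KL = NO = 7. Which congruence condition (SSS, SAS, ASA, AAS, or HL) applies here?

The given information matches AAS: Two pairs of corresponding angles and a non-included side are equal (Angle-Angle-Side).

AAS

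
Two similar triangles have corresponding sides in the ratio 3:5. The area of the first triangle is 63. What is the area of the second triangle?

The ratio of areas of similar triangles = (side ratio)^2.
Side ratio = 3:5, so area ratio = 9:25.
Area of the second triangle / Area of the first triangle = 25/9
Area of the second triangle = 63 * 25/9 = 175

175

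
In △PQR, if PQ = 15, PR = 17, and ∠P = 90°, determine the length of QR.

By the law of cosines: QR^2 = PQ^2 + PR^2 - 2*PQ*PR*cos(P)
QR^2 = 15^2 + 17^2 - 2*15*17*cos(90°)
QR^2 = 225 + 289 - 510*(0)
QR^2 = 514
QR = sqrt(514)

sqrt(514)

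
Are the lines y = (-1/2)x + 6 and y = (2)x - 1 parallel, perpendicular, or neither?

Slope of line 1: m1 = -1/2
Slope of line 2: m2 = 2
Two lines are perpendicular when the product of their slopes is -1 (negative reciprocals).
m1 * m2 = (-1/2) * (2) = -1, confirming perpendicularity.

Perpendicular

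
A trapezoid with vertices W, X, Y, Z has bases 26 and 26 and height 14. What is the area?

Area of a trapezoid = (base1 + base2) * height / 2
Area = (26 + 26) * 14 / 2
Area = 52 * 14 / 2
Area = 728 / 2
Area = 364

364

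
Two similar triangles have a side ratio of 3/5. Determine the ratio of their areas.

Area ratio = (side ratio)^2 = (3/5)^2 = 9:25.

9:25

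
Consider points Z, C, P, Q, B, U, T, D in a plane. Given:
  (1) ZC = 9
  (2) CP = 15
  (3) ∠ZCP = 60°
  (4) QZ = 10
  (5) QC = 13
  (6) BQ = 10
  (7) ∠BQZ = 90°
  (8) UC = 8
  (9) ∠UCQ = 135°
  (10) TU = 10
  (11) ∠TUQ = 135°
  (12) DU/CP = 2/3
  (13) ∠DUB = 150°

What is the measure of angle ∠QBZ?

Step 1: By the law of cosines on triangle BQZ: BZ² = 10² + 10² − 2·10·10·cos(90°) = 200, so BZ = 10·√2.
Step 2: By the inverse law of cosines on triangle QBZ: cos(∠QBZ) = (10² + (10·√2)² − 10²) / (2·10·10·√2) = 200/282.84 = 0.7071, so ∠QBZ = 45°.

Therefore, the measure of angle ∠QBZ = 45°.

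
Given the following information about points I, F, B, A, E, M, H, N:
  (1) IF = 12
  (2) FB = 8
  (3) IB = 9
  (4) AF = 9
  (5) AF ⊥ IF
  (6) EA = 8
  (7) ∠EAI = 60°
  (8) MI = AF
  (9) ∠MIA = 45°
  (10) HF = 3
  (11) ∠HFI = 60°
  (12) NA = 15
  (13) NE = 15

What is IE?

Step 1: By the law of cosines on triangle IFA: IA² = 12² + 9² − 2·12·9·cos(90°) = 225, so IA = 15.
Step 2: By the law of cosines on triangle IAE: IE² = 15² + 8² − 2·15·8·cos(60°) = 169, so IE = 13.

Therefore, the length of IE = 13.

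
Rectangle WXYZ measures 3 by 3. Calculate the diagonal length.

Using the Pythagorean theorem:
d² = 3² + 3² = 9 + 9 = 18
d = sqrt(18) = 3*sqrt(2)

3*sqrt(2)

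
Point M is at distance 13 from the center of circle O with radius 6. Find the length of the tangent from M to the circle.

The tangent, radius, and line from the external point to the center form a right triangle.
The right angle is where the tangent meets the radius.
By the Pythagorean theorem: tangent² + 6² = 13²
tangent² = 169 - 36 = 133
tangent = sqrt(133)

sqrt(133)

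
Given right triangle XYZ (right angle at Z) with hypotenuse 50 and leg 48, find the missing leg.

Rearranging the Pythagorean theorem to solve for the unknown leg:
leg^2 = hypotenuse^2 - known_leg^2 = 2500 - 2304 = 196
leg = sqrt(196) = 14.

14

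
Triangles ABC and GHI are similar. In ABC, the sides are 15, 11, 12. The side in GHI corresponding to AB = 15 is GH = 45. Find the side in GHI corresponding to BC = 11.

Since the triangles are similar, the ratio of corresponding sides is constant.
Scale factor k = GH / AB = 45 / 15 = 3
HI = k * BC = 3 * 11 = 33

33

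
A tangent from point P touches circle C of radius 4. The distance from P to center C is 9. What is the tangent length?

Let T be the point of tangency. Then CT ⊥ PT (radius ⊥ tangent).
In right triangle CTP: CP² = CT² + PT²
9² = 4² + PT²
PT² = 65, PT = sqrt(65)

sqrt(65)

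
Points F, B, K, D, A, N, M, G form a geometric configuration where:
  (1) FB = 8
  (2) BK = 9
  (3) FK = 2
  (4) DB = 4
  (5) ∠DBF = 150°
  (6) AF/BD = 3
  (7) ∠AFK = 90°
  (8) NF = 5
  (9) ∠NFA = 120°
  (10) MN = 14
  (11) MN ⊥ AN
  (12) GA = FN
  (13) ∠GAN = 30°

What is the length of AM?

From the given relations: AF = 3·BD = 3·4 = 12.
Step 1: By the law of cosines on triangle NFA: NA² = 5² + 12² − 2·5·12·cos(120°) = 229, so NA ≈ 15.13.
Step 2: By the law of cosines on triangle ANM: AM² = 15.13² + 14² − 2·15.13·14·cos(90°) = 425, so AM = 5·√17.

Therefore, the length of AM = 5·√17.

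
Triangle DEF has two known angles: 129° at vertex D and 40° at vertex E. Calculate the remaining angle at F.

By the triangle angle sum property, the three interior angles of any triangle add up to 180°.
We know angle D = 129° and angle E = 40°, so their sum is 169°.
Therefore angle F = 180° - 169° = 11°.

11 degrees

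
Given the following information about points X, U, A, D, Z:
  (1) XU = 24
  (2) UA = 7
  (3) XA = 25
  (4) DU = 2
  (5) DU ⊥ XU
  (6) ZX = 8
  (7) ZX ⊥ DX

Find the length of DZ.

Step 1: By the law of cosines on triangle DUX: DX² = 2² + 24² − 2·2·24·cos(90°) = 580, so DX = 2·√145.
Step 2: By the law of cosines on triangle DXZ: DZ² = (2·√145)² + 8² − 2·2·√145·8·cos(90°) = 644, so DZ = 2·√161.

Therefore, the length of DZ = 2·√161.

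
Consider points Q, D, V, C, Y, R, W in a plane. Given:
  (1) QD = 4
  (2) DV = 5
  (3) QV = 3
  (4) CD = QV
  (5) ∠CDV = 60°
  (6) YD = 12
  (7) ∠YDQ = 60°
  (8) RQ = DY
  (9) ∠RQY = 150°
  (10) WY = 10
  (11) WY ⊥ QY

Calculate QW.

Step 1: By the law of cosines on triangle QDY: QY² = 4² + 12² − 2·4·12·cos(60°) = 112, so QY = 4·√7.
Step 2: By the law of cosines on triangle QYW: QW² = (4·√7)² + 10² − 2·4·√7·10·cos(90°) = 212, so QW = 2·√53.

Therefore, the length of QW = 2·√53.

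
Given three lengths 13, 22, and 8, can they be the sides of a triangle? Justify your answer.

The longest side is 22. The other two sides sum to 8 + 13 = 21.
Since 21 ≤ 22, the two shorter sides cannot reach around to close the triangle.

No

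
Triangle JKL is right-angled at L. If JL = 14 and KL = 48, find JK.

JK = sqrt(14^2 + 48^2) = sqrt(2500) = 50

50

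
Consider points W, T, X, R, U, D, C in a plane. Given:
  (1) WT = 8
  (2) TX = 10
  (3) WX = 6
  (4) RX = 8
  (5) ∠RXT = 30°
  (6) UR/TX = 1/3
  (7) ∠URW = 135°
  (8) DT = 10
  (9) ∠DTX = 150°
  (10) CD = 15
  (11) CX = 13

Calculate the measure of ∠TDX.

Step 1: By the law of cosines on triangle DTX: DX² = 10² + 10² − 2·10·10·cos(150°) = 373.21, so DX ≈ 19.32.
Step 2: By the inverse law of cosines on triangle TDX: cos(∠TDX) = (10² + 19.32² − 10²) / (2·10·19.32) = 373.21/386.37 = 0.9659, so ∠TDX = 15°.

Therefore, the measure of angle ∠TDX = 15°.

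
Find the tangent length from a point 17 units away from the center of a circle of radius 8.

Let T be the point of tangency. Then OT ⊥ XT (radius ⊥ tangent).
In right triangle OTX: OX² = OT² + XT²
17² = 8² + XT²
XT² = 225, XT = 15

15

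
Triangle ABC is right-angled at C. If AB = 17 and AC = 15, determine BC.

Rearranging the Pythagorean theorem to solve for the unknown leg:
leg^2 = hypotenuse^2 - known_leg^2 = 289 - 225 = 64
leg = sqrt(64) = 8.

8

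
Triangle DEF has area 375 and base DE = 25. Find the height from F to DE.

Area = (1/2) * base * height
height = 2 * Area / base
height = 2 * 375 / 25
height = 750 / 25
height = 30

30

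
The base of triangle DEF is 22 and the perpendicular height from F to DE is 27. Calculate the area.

Area = (1/2) * base * height
Area = (1/2) * 22 * 27
Area = 297

297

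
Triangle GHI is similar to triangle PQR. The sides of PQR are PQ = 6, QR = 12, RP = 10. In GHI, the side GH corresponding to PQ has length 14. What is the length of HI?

Similar triangles have proportional sides. Setting up the proportion:
GH / PQ = HI / QR
14 / 6 = HI / 12
HI = 12 * 14 / 6 = 28.

28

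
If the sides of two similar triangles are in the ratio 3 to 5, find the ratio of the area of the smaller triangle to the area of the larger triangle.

Area scales with the square of linear dimensions. If every length is multiplied by 3/5, then the area is multiplied by (3/5)^2 = 9/25.
The area ratio is 9:25.

9:25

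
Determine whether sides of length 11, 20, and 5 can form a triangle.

Check the triangle inequality: 11 + 5 = 16 ≤ 20.
Since the sum of two sides does not exceed the third, no triangle can be formed.

No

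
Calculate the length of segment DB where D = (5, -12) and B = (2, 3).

d = sqrt((-3)^2 + (15)^2) = sqrt(234) = 3*sqrt(26)

3*sqrt(26)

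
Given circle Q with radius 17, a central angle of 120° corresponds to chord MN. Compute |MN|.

Chord = 2(17) sin(60°) = 17*sqrt(3)

17*sqrt(3)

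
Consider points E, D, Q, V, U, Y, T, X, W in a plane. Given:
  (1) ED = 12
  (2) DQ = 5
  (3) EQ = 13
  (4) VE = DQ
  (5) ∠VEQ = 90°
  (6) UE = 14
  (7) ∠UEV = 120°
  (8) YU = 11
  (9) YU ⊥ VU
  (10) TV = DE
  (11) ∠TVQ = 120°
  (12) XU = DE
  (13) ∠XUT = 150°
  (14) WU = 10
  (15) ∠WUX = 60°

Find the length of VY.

From the given relations: VE = DQ = 5.
Step 1: By the law of cosines on triangle UEV: UV² = 14² + 5² − 2·14·5·cos(120°) = 291, so UV ≈ 17.06.
Step 2: By the law of cosines on triangle VUY: VY² = 17.06² + 11² − 2·17.06·11·cos(90°) = 412, so VY = 2·√103.

Therefore, the length of VY = 2·√103.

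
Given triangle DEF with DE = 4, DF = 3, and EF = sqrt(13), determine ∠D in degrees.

cos(D) = (4² + 3² - (sqrt(13))²) / (2 × 4 × 3) = 1/2, so D = arccos(1/2) = 60°.

60°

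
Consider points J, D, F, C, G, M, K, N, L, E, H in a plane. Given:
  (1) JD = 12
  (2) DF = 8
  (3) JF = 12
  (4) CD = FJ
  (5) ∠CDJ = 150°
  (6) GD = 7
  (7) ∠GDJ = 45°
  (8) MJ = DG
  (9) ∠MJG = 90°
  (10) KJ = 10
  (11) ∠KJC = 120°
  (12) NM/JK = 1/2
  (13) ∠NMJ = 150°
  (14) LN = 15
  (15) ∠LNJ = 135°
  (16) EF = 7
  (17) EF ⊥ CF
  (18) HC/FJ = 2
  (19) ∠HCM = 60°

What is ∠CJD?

From the given relations: CD = FJ = 12.
Step 1: By the law of cosines on triangle JDC: JC² = 12² + 12² − 2·12·12·cos(150°) = 537.42, so JC ≈ 23.18.
Step 2: By the inverse law of cosines on triangle CJD: cos(∠CJD) = (23.18² + 12² − 12²) / (2·23.18·12) = 537.42/556.37 = 0.9659, so ∠CJD = 15°.

Therefore, the measure of angle ∠CJD = 15°.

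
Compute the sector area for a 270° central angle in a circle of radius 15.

Sector area = πr² × θ/360
= π × 15² × 3/4
= π × 225 × 3/4
= 675*pi/4

675*pi/4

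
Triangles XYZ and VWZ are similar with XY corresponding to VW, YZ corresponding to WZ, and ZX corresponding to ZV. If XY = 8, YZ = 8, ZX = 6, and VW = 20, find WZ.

k = 20/8 = 5/2. WZ = 5/2 * 8 = 20.

20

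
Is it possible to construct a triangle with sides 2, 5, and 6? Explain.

Check all three triangle inequalities:
2 + 5 = 7 > 6 ✓
2 + 6 = 8 > 5 ✓
5 + 6 = 11 > 2 ✓
All conditions hold, so these sides form a valid triangle.

Yes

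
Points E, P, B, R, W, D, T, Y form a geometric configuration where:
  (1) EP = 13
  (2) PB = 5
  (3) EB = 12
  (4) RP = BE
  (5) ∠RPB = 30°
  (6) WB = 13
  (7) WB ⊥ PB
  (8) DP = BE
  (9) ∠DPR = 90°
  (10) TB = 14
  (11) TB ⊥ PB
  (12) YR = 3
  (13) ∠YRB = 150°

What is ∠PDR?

From the given relations: DP = BE = 12; RP = BE = 12.
Step 1: By the law of cosines on triangle DPR: DR² = 12² + 12² − 2·12·12·cos(90°) = 288, so DR = 12·√2.
Step 2: By the inverse law of cosines on triangle PDR: cos(∠PDR) = (12² + (12·√2)² − 12²) / (2·12·12·√2) = 288/407.29 = 0.7071, so ∠PDR = 45°.

Therefore, the measure of angle ∠PDR = 45°.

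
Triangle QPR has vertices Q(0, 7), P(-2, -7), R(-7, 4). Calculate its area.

The Shoelace formula computes the area from vertex coordinates by summing cross products.
For vertices (0,7), (-2,-7), (-7,4):
Signed sum = 0*-7 - -2*7 + -2*4 - -7*-7 + -7*7 - 0*4
= 14 + -57 + -49 = -92
Area = (1/2)|-92| = 46.

46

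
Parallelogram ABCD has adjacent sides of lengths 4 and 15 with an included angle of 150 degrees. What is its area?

Area = a * b * sin(theta)
Area = 4 * 15 * sin(150 degrees)
Area = 60 * 1/2
Area = 30

30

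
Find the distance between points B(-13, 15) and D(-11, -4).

d = sqrt((-11 - -13)^2 + (-4 - 15)^2)
d = sqrt(2^2 + -19^2)
d = sqrt(4 + 361)
d = sqrt(365)

sqrt(365)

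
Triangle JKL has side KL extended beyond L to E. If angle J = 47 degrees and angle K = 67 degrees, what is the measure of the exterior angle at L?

Exterior angle = 47 + 67 = 114 degrees (exterior angle theorem).

114 degrees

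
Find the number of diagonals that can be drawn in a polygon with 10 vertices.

Each of the 10 vertices connects to 7 non-adjacent vertices via diagonals.
Total connections = 10 × 7 = 70, but each diagonal is counted twice.
Number of diagonals = 70 / 2 = 35.

35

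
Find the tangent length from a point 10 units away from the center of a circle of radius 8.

tangent = √(d² - r²) = √(10² - 8²) = √(100 - 64) = √36 = 6

6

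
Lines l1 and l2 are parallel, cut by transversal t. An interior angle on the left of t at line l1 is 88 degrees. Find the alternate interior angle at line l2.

Alternate interior angles formed by parallel lines and a transversal are equal.
The given angle is 88 degrees.
The alternate interior angle = 88 degrees.

88 degrees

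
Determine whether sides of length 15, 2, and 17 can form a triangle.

Check the triangle inequality: 15 + 2 = 17 ≤ 17.
Since the sum of two sides does not exceed the third, no triangle can be formed.

No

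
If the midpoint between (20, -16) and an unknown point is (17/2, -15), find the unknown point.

Using the midpoint formula: M = ((x1 + x2)/2, (y1 + y2)/2)
We know M = (17/2, -15) and K = (20, -16)
For x: 17/2 = (20 + x2)/2, so x2 = 2*17/2 - 20 = -3
For y: -15 = (-16 + y2)/2, so y2 = 2*-15 - -16 = -14
J = (-3, -14)

(-3, -14)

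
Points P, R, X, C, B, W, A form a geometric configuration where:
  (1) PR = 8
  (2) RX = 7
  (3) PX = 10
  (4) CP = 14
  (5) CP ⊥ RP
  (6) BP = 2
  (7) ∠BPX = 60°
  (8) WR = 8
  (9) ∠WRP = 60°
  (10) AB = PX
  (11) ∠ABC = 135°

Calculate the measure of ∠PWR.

Step 1: By the law of cosines on triangle WRP: WP² = 8² + 8² − 2·8·8·cos(60°) = 64, so WP = 8.
Step 2: By the inverse law of cosines on triangle PWR: cos(∠PWR) = (8² + 8² − 8²) / (2·8·8) = 64/128 = 0.5, so ∠PWR = 60°.

Therefore, the measure of angle ∠PWR = 60°.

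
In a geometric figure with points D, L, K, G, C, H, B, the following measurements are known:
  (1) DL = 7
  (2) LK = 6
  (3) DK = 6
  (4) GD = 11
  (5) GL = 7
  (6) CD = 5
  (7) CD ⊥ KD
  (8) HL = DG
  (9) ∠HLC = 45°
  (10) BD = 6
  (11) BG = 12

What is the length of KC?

Step 1: By the law of cosines on triangle KDC: KC² = 6² + 5² − 2·6·5·cos(90°) = 61, so KC = √61.

Therefore, the length of KC = √61.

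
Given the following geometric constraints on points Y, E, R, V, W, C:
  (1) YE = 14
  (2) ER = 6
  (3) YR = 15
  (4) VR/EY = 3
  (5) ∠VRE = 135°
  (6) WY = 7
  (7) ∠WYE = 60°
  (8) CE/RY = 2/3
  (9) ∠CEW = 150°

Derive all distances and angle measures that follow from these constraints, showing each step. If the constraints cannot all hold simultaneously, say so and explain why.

The constraints are consistent.

From the given relations:
  VR = 3·EY = 3·14 = 42
  CE = 2/3·RY = 2/3·15 = 10

Step 1: From ER = 6, RV = 42, and ∠ERV = 135°, by the law of cosines:
  EV² = ER² + RV² - 2·ER·RV·cos(135°) = 36 + 1764 + 356.4 = 2156
  EV ≈ 46.44

Step 2: From EY = 14, YW = 7, and ∠EYW = 60°, by the law of cosines:
  EW² = EY² + YW² - 2·EY·YW·cos(60°) = 196 + 49 - 98 = 147
  EW = 7·√3

Step 3: From YE = 14, YR = 15, ER = 6, by the inverse law of cosines:
  cos(∠EYR) = (YE² + YR² - ER²) / (2·YE·YR)
  ∠EYR = 23.56°

Step 4: From ER = 6, EY = 14, RY = 15, by the inverse law of cosines:
  cos(∠REY) = (ER² + EY² - RY²) / (2·ER·EY)
  ∠REY = 87.61°

Step 5: From RE = 6, RY = 15, EY = 14, by the inverse law of cosines:
  cos(∠ERY) = (RE² + RY² - EY²) / (2·RE·RY)
  ∠ERY = 68.83°

Step 6: From WE = 7·√3, EC = 10, and ∠WEC = 150°, by the law of cosines:
  WC² = WE² + EC² - 2·WE·EC·cos(150°) = 147 + 100 + 210 = 457
  WC ≈ 21.38

Step 7: From ER = 6, EV = 46.44, RV = 42, by the inverse law of cosines:
  cos(∠REV) = (ER² + EV² - RV²) / (2·ER·EV)
  ∠REV = 39.76°

Step 8: From EW = 7·√3, EY = 14, WY = 7, by the inverse law of cosines:
  cos(∠WEY) = (EW² + EY² - WY²) / (2·EW·EY)
  ∠WEY = 30°

Step 9: From VE = 46.44, VR = 42, ER = 6, by the inverse law of cosines:
  cos(∠EVR) = (VE² + VR² - ER²) / (2·VE·VR)
  ∠EVR = 5.24°

Step 10: From WE = 7·√3, WY = 7, EY = 14, by the inverse law of cosines:
  cos(∠EWY) = (WE² + WY² - EY²) / (2·WE·WY)
  ∠EWY = 90°

Step 11: From WC = 21.38, WE = 7·√3, CE = 10, by the inverse law of cosines:
  cos(∠CWE) = (WC² + WE² - CE²) / (2·WC·WE)
  ∠CWE = 13.53°

Step 12: From CE = 10, CW = 21.38, EW = 7·√3, by the inverse law of cosines:
  cos(∠ECW) = (CE² + CW² - EW²) / (2·CE·CW)
  ∠ECW = 16.47°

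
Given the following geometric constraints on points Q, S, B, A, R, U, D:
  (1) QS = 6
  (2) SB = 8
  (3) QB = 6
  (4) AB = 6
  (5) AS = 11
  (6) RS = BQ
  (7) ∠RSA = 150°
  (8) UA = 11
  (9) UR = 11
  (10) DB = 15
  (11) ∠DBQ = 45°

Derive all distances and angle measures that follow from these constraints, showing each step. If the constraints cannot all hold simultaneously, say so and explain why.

The constraints are consistent.

From the given relations:
  RS = BQ = 6

Step 1: From QB = 6, BD = 15, and ∠QBD = 45°, by the law of cosines:
  QD² = QB² + BD² - 2·QB·BD·cos(45°) = 36 + 225 - 127.3 = 133.7
  QD ≈ 11.56

Step 2: From AS = 11, SR = 6, and ∠ASR = 150°, by the law of cosines:
  AR² = AS² + SR² - 2·AS·SR·cos(150°) = 121 + 36 + 114.3 = 271.3
  AR ≈ 16.47

Step 3: From QB = 6, QS = 6, BS = 8, by the inverse law of cosines:
  cos(∠BQS) = (QB² + QS² - BS²) / (2·QB·QS)
  ∠BQS = 83.62°

Step 4: From SA = 11, SB = 8, AB = 6, by the inverse law of cosines:
  cos(∠ASB) = (SA² + SB² - AB²) / (2·SA·SB)
  ∠ASB = 32.16°

Step 5: From SB = 8, SQ = 6, BQ = 6, by the inverse law of cosines:
  cos(∠BSQ) = (SB² + SQ² - BQ²) / (2·SB·SQ)
  ∠BSQ = 48.19°

Step 6: From BA = 6, BS = 8, AS = 11, by the inverse law of cosines:
  cos(∠ABS) = (BA² + BS² - AS²) / (2·BA·BS)
  ∠ABS = 102.64°

Step 7: From BQ = 6, BS = 8, QS = 6, by the inverse law of cosines:
  cos(∠QBS) = (BQ² + BS² - QS²) / (2·BQ·BS)
  ∠QBS = 48.19°

Step 8: From AB = 6, AS = 11, BS = 8, by the inverse law of cosines:
  cos(∠BAS) = (AB² + AS² - BS²) / (2·AB·AS)
  ∠BAS = 45.21°

Step 9: From QB = 6, QD = 11.56, BD = 15, by the inverse law of cosines:
  cos(∠BQD) = (QB² + QD² - BD²) / (2·QB·QD)
  ∠BQD = 113.48°

Step 10: From AR = 16.47, AS = 11, RS = 6, by the inverse law of cosines:
  cos(∠RAS) = (AR² + AS² - RS²) / (2·AR·AS)
  ∠RAS = 10.49°

Step 11: From AR = 16.47, AU = 11, RU = 11, by the inverse law of cosines:
  cos(∠RAU) = (AR² + AU² - RU²) / (2·AR·AU)
  ∠RAU = 41.52°

Step 12: From RA = 16.47, RS = 6, AS = 11, by the inverse law of cosines:
  cos(∠ARS) = (RA² + RS² - AS²) / (2·RA·RS)
  ∠ARS = 19.51°

Step 13: From RA = 16.47, RU = 11, AU = 11, by the inverse law of cosines:
  cos(∠ARU) = (RA² + RU² - AU²) / (2·RA·RU)
  ∠ARU = 41.52°

Step 14: From UA = 11, UR = 11, AR = 16.47, by the inverse law of cosines:
  cos(∠AUR) = (UA² + UR² - AR²) / (2·UA·UR)
  ∠AUR = 96.96°

Step 15: From DB = 15, DQ = 11.56, BQ = 6, by the inverse law of cosines:
  cos(∠BDQ) = (DB² + DQ² - BQ²) / (2·DB·DQ)
  ∠BDQ = 21.52°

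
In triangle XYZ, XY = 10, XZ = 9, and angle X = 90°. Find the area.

Area = (1/2)(10)(9) sin(90°) = (1/2)(10)(9)(1) = 45

45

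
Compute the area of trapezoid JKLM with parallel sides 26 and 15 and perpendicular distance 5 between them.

Area of a trapezoid = (base1 + base2) * height / 2
Area = (26 + 15) * 5 / 2
Area = 41 * 5 / 2
Area = 205 / 2
Area = 205/2

205/2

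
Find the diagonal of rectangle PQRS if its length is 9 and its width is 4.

Using the Pythagorean theorem:
d² = 9² + 4² = 81 + 16 = 97
d = sqrt(97)

sqrt(97)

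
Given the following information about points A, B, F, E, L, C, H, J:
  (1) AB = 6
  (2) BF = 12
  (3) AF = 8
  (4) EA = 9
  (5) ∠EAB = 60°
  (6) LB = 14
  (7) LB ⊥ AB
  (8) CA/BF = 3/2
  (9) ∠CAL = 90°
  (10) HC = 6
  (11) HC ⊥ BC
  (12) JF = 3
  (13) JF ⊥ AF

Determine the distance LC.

From the given relations: CA = 3/2·BF = 3/2·12 = 18.
Step 1: By the law of cosines on triangle LBA: LA² = 14² + 6² − 2·14·6·cos(90°) = 232, so LA = 2·√58.
Step 2: By the law of cosines on triangle LAC: LC² = (2·√58)² + 18² − 2·2·√58·18·cos(90°) = 556, so LC = 2·√139.

Therefore, the length of LC = 2·√139.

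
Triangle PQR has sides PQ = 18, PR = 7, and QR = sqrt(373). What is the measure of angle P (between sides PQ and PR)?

By the inverse law of cosines: cos(P) = (PQ² + PR² - QR²) / (2 × PQ × PR)
cos(P) = (18² + 7² - (sqrt(373))²) / (2 × 18 × 7)
cos(P) = (324 + 49 - (373)) / 252
cos(P) = 0
P = arccos(0) = 90°

90°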